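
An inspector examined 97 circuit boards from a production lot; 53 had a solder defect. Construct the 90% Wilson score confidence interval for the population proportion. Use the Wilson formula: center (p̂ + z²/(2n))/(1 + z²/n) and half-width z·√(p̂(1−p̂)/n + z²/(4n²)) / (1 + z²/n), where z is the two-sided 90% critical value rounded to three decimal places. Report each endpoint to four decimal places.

Here p̂ = 53/97 = 0.54639 and z = 1.645 (z² = 2.706025).
1 + z²/n = 1.027897.
Center = (0.54639 + 0.013949)/1.027897 = 0.54513.
Radicand: p̂(1−p̂)/n + z²/(4n²) = 0.002555132 + 0.000071900 = 0.002627032.
Half-width = 1.645·√0.002627032/1.027897 = 0.08203.
Interval: 0.54513 ± 0.08203 → (0.4631, 0.6272).

(0.4631, 0.6272)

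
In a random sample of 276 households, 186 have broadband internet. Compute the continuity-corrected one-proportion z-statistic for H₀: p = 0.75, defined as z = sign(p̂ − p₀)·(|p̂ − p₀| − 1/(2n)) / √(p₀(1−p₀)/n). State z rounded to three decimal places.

z = -2.850

With x = 186 successes in n = 276, p̂ = 0.67391. p̂ − p₀ = -0.076087.
1/(2n) = 0.001812.
Corrected numerator: |-0.076087| − 0.001812 = 0.074275.
Null standard error: √(0.75·0.25/276) = √0.000679348 = 0.026064.
z = (−)0.074275/0.026064 = -2.850.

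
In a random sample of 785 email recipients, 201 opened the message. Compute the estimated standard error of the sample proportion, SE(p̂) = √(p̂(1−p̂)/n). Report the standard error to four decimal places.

SE = 0.0156

With x = 201 successes in n = 785, p̂ = 0.25605.
p̂(1−p̂) = 0.190488.
Dividing by n and taking the root: √0.000242660 = 0.0156.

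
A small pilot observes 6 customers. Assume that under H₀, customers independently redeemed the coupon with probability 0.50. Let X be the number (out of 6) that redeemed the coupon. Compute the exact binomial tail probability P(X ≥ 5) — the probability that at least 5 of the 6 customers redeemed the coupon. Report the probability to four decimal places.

X is binomial with n = 6 and p = 0.50.
P(X ≥ 5) = C(6,5)·0.50^5·0.50^1 + C(6,6)·0.50^6·0.50^0.
= 0.093750 + 0.015625 = 0.1094.

P = 0.1094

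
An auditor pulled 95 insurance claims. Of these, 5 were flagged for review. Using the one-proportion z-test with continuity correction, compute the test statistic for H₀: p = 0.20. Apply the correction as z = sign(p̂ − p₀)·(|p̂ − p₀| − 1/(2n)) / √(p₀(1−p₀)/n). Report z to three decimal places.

z = -3.463

The sample proportion is 5/95 = 0.05263. p̂ − p₀ = -0.147368.
Continuity correction 1/(2n) = 1/190 = 0.005263.
Corrected numerator: |-0.147368| − 0.005263 = 0.142105.
Under H₀, SE = √(p₀(1−p₀)/n) = √(0.20·0.80/95) = √0.001684211 = 0.041039.
z = (−)0.142105/0.041039 = -3.463.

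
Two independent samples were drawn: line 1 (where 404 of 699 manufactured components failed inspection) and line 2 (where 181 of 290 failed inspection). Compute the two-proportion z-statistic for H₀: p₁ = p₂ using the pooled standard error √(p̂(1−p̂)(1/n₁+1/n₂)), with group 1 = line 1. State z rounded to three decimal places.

Sample proportions: p̂₁ = 404/699 = 0.57797 and p̂₂ = 181/290 = 0.62414.
Pooled p̂ = (404+181)/(699+290) = 585/989 = 0.59151.
Pooled SE = √[0.2416265·0.00487889] ≈ 0.034335.
z = (p̂₁ − p̂₂)/SE = (0.57797 − 0.62414)/0.034335 = -0.04617/0.034335 = -1.345.

z = -1.345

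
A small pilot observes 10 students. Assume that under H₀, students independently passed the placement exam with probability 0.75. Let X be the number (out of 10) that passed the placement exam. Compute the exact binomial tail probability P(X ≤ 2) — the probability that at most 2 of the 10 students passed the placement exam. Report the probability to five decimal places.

P = 0.00042

X is binomial with n = 10 and p = 0.75.
P(X ≤ 2) = C(10,0)·0.75^0·0.25^10 + C(10,1)·0.75^1·0.25^9 + C(10,2)·0.75^2·0.25^8.
= 0.000001 + 0.000029 + 0.000386 = 0.00042.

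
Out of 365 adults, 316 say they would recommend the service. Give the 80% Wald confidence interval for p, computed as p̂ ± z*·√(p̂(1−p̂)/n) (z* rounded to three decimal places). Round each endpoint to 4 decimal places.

(0.8429, 0.8886)

p̂ = 316/365 = 0.86575.
SE(p̂) = √(0.86575·0.13425/365) = 0.017844.
z* = 1.282 at the 80% level.
Margin of error: 1.282 × 0.017844 = 0.02288.
CI: 0.86575 ± 0.02288 = (0.8429, 0.8886).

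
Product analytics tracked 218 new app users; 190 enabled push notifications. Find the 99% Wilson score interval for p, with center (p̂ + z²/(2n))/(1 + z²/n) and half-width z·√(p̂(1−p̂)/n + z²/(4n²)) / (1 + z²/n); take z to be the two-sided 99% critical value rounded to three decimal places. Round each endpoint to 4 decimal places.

(0.8020, 0.9191)

p̂ = 190/218 = 0.87156; z = 2.576, so z² = 6.635776.
Denominator 1 + z²/n = 1 + 6.635776/218 = 1.030439.
Center = (0.87156 + 0.015220)/1.030439 = 0.86058.
Radicand: p̂(1−p̂)/n + z²/(4n²) = 0.000513502 + 0.000034907 = 0.000548409.
Half-width = 2.576·√0.000548409/1.030439 = 0.05854.
CI: 0.86058 ± 0.05854 = (0.8020, 0.9191).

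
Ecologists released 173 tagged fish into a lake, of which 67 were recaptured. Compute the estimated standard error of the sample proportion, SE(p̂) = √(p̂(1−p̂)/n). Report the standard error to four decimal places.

SE = 0.0370

p̂ = 67/173 = 0.38728.
p̂(1−p̂) = 0.237294.
Dividing by n and taking the root: √0.001371642 = 0.0370.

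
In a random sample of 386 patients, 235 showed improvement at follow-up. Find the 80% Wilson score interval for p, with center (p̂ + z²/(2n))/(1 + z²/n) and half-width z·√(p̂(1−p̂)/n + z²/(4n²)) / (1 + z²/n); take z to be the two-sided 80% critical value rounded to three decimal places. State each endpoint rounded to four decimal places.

Here p̂ = 235/386 = 0.60881 and z = 1.282 (z² = 1.643524).
1 + z²/n = 1.004258.
Adjusted center: (0.60881 + z²/(2n))/1.004258 = 0.60835.
Radicand: p̂(1−p̂)/n + z²/(4n²) = 0.000616997 + 0.000002758 = 0.000619755.
Half-width = 1.282·√0.000619755/1.004258 = 0.03178.
So the interval runs from 0.5766 to 0.6401.

(0.5766, 0.6401)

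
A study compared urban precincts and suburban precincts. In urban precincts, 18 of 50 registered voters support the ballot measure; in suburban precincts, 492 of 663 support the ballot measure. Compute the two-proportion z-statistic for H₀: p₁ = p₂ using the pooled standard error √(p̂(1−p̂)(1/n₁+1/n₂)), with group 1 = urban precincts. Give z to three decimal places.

p̂₁ = 18/50 = 0.36000, p̂₂ = 492/663 = 0.74208.
Pooled p̂ = (18+492)/(50+663) = 510/713 = 0.71529.
Pooled SE = √[0.2036513·0.02150830] ≈ 0.066183.
z = -0.38208/0.066183 = -5.773.

z = -5.773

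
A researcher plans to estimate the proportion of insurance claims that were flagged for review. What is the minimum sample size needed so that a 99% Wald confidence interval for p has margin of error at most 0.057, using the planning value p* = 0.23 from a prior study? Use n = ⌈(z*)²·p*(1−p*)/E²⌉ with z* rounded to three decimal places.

For 99% confidence, z* = 2.576.
p*(1−p*) = 0.23·0.77 = 0.1771.
Required n before rounding: 6.635776 × 0.1771 / 0.057² = 361.710.
Rounding up, n = 362.

n = 362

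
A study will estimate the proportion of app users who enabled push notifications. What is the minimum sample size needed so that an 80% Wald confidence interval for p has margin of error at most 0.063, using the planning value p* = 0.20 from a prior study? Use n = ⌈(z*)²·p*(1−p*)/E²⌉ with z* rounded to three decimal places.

The 80% critical value is z* = 1.282.
p*(1−p*) = 0.20·0.80 = 0.1600.
(z*)²·p*(1−p*)/E² = 1.643524·0.1600/0.003969 = 66.254.
⌈66.254⌉ = 67.

n = 67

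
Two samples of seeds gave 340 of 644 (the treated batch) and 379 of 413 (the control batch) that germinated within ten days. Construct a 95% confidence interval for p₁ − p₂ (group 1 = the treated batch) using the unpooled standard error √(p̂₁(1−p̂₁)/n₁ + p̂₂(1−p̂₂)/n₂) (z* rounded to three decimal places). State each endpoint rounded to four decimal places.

p̂₁ = 340/644 = 0.52795, p̂₂ = 379/413 = 0.91768; p̂₁ − p̂₂ = -0.38973.
SE = √(0.000386986 + 0.000182923) = √0.000569909 = 0.023873.
For 95% confidence, z* = 1.960. Margin of error = 0.04679.
So the interval runs from -0.4365 to -0.3429.

(-0.4365, -0.3429)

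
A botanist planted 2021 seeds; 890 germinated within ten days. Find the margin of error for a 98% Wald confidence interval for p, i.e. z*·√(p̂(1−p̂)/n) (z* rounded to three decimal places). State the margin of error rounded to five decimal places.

ME = 0.02569

The sample proportion is 890/2021 = 0.44038.
SE = √(p̂(1−p̂)/n) = √(0.246445/2021) = 0.011043.
For 98% confidence, z* = 2.326.
So ME = 0.02569.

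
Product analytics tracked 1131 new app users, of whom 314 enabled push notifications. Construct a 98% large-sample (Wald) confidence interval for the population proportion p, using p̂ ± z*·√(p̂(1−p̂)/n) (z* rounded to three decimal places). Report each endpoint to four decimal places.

Sample proportion p̂ = 314/1131 = 0.27763.
SE(p̂) = √(0.27763·0.72237/1131) = 0.013316.
z* = 2.326 at the 98% level.
Margin = 2.326·0.013316 = 0.03097.
Interval: 0.27763 ± 0.03097 → (0.2467, 0.3086).

(0.2467, 0.3086)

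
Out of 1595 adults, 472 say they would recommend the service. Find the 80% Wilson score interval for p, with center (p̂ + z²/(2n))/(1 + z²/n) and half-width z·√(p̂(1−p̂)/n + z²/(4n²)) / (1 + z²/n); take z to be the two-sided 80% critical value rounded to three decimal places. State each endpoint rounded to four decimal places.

Here p̂ = 472/1595 = 0.29592 and z = 1.282 (z² = 1.643524).
1 + z²/n = 1.001030.
Center = (0.29592 + 0.000515)/1.001030 = 0.29613.
Radicand: p̂(1−p̂)/n + z²/(4n²) = 0.000130629 + 0.000000162 = 0.000130791.
Half-width = z·√(radicand)/denom = 1.282·0.011436/1.001030 = 0.01465.
Interval: 0.29613 ± 0.01465 → (0.2815, 0.3108).

(0.2815, 0.3108)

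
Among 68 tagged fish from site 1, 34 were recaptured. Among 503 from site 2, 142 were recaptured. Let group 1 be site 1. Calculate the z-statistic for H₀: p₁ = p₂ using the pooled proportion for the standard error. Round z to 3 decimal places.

p̂₁ = 34/68 = 0.50000, p̂₂ = 142/503 = 0.28231.
Pooling: p̂ = 176/571 = 0.30823.
SE = √[p̂(1−p̂)(1/n₁+1/n₂)] = √[0.30823·0.69177·(1/68+1/503)] ≈ 0.059662.
z = (p̂₁ − p̂₂)/SE = (0.50000 − 0.28231)/0.059662 = 0.21769/0.059662 = 3.649.

z = 3.649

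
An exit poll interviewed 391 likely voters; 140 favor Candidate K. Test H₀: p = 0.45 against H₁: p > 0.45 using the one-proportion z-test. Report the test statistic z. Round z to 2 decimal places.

p̂ = 140/391 = 0.35806.
Null standard error: √(0.45·0.55/391) = √0.000632992 = 0.025159.
Test statistic: z = -0.09194/0.025159 = -3.65.

z = -3.65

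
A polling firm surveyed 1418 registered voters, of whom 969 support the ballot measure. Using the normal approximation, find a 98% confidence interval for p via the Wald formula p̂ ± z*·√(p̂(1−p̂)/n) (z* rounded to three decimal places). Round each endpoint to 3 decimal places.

p̂ = 969/1418 = 0.68336.
SE = √(p̂(1−p̂)/n) = √(0.216380/1418) = 0.012353.
The 98% critical value is z* = 2.326.
Margin = 2.326·0.012353 = 0.02873.
CI: 0.68336 ± 0.02873 = (0.655, 0.712).

(0.655, 0.712)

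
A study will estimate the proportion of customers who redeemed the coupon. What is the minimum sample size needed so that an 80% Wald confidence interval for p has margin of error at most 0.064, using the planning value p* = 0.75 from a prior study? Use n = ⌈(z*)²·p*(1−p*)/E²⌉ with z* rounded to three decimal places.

z* = 1.282 at the 80% level.
p*(1−p*) = 0.75·0.25 = 0.1875.
Required n before rounding: 1.643524 × 0.1875 / 0.064² = 75.235.
⌈75.235⌉ = 76.

n = 76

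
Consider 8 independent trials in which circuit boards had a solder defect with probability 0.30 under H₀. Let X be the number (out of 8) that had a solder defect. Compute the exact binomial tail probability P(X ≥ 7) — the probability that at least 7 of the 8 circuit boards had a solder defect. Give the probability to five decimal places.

X is binomial with n = 8 and p = 0.30.
P(X ≥ 7) = C(8,7)·0.30^7·0.70^1 + C(8,8)·0.30^8·0.70^0.
= 0.001225 + 0.000066 = 0.00129.

P = 0.00129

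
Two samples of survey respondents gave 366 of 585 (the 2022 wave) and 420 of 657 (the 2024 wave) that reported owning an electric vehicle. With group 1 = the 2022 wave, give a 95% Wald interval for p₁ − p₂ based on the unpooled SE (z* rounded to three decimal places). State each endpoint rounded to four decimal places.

p̂₁ = 0.62564, p̂₂ = 0.63927, so the observed difference is -0.01363.
Unpooled SE = √(p̂₁(1−p̂₁)/n₁ + p̂₂(1−p̂₂)/n₂) = √(0.000400366 + 0.000350995) = 0.027411.
z* = 1.960 at the 95% level. Margin of error = 0.05373.
CI: -0.01363 ± 0.05373 = (-0.0674, 0.0401).

(-0.0674, 0.0401)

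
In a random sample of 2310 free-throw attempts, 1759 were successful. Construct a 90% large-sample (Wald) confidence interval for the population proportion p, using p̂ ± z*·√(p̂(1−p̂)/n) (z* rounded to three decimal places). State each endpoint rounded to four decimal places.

p̂ = 1759/2310 = 0.76147.
SE(p̂) = √(0.76147·0.23853/2310) = 0.008867.
z* = 1.645 at the 90% level.
Margin = 1.645·0.008867 = 0.01459.
CI: 0.76147 ± 0.01459 = (0.7469, 0.7761).

(0.7469, 0.7761)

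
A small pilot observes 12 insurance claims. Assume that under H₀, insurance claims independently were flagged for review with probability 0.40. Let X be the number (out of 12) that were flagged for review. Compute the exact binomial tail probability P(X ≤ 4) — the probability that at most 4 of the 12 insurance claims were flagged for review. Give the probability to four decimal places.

P = 0.4382

X ~ Binomial(n=12, p=0.40).
P(X ≤ 4) = Σ_{j=0}^{4} C(12,j)·0.40^j·0.60^{12−j}.
= 0.002177 + 0.017414 + 0.063852 + 0.141894 + 0.212841 = 0.4382.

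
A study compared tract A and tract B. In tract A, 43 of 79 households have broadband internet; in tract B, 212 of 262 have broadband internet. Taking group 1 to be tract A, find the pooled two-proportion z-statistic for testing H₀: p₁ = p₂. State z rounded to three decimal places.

p̂₁ = 43/79 = 0.54430, p̂₂ = 212/262 = 0.80916.
Pooled p̂ = (43+212)/(79+262) = 255/341 = 0.74780.
SE = √[p̂(1−p̂)(1/n₁+1/n₂)] = √[0.74780·0.25220·(1/79+1/262)] ≈ 0.055741.
z = (p̂₁ − p̂₂)/SE = (0.54430 − 0.80916)/0.055741 = -0.26486/0.055741 = -4.752.

z = -4.752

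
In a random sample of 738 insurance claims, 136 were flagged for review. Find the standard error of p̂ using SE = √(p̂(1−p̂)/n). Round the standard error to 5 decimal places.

SE = 0.01427

With x = 136 successes in n = 738, p̂ = 0.18428.
p̂(1−p̂) = 0.18428·0.81572 = 0.150321.
SE = √(0.150321/738) = 0.01427.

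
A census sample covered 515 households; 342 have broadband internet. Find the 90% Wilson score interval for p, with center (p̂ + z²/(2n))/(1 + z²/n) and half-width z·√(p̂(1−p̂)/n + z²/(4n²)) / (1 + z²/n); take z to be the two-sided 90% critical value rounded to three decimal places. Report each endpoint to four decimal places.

Here p̂ = 342/515 = 0.66408 and z = 1.645 (z² = 2.706025).
Denominator 1 + z²/n = 1 + 2.706025/515 = 1.005254.
Center = (0.66408 + 0.002627)/1.005254 = 0.66322.
Radicand: p̂(1−p̂)/n + z²/(4n²) = 0.000433162 + 0.000002551 = 0.000435713.
Half-width = z·√(radicand)/denom = 1.645·0.020874/1.005254 = 0.03416.
CI: 0.66322 ± 0.03416 = (0.6291, 0.6974).

(0.6291, 0.6974)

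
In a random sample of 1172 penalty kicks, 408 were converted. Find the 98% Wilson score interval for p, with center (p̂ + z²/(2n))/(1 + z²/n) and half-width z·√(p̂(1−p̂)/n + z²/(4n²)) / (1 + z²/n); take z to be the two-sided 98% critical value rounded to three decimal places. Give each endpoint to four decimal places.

p̂ = 408/1172 = 0.34812; z = 2.326, so z² = 5.410276.
1 + z²/n = 1.004616.
Center = (0.34812 + 0.002308)/1.004616 = 0.34882.
Radicand: p̂(1−p̂)/n + z²/(4n²) = 0.000193629 + 0.000000985 = 0.000194614.
Half-width = 2.326·√0.000194614/1.004616 = 0.03230.
CI: 0.34882 ± 0.03230 = (0.3165, 0.3811).

(0.3165, 0.3811)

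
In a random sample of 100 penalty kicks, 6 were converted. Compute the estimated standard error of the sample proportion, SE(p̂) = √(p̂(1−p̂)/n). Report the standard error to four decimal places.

The sample proportion is 6/100 = 0.06000.
p̂(1−p̂) = 0.06000·0.94000 = 0.056400.
SE = √(0.056400/100) = √0.000564000 = 0.0237.

SE = 0.0237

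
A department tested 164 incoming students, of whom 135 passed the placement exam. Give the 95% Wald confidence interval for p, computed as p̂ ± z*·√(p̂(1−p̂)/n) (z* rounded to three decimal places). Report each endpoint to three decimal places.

(0.765, 0.882)

Sample proportion p̂ = 135/164 = 0.82317.
SE = √(p̂(1−p̂)/n) = √(0.145561/164) = 0.029792.
z* = 1.960 at the 95% level.
Margin of error: 1.960 × 0.029792 = 0.05839.
So the interval runs from 0.765 to 0.882.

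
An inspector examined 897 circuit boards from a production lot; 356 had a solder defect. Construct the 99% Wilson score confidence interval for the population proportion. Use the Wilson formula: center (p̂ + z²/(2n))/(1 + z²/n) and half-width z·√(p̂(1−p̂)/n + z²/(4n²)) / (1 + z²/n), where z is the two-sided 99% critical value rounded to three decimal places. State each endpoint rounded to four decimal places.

p̂ = 356/897 = 0.39688; z = 2.576, so z² = 6.635776.
1 + z²/n = 1.007398.
Center = (0.39688 + 0.003699)/1.007398 = 0.39764.
Radicand: p̂(1−p̂)/n + z²/(4n²) = 0.000266852 + 0.000002062 = 0.000268914.
Half-width = 2.576·√0.000268914/1.007398 = 0.04193.
So the interval runs from 0.3557 to 0.4396.

(0.3557, 0.4396)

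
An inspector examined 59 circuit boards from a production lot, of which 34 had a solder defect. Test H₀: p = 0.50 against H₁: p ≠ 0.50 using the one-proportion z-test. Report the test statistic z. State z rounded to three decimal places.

Sample proportion p̂ = 34/59 = 0.57627.
Under H₀, SE = √(p₀(1−p₀)/n) = √(0.50·0.50/59) = √0.004237288 = 0.065094.
Test statistic: z = 0.07627/0.065094 = 1.172.

z = 1.172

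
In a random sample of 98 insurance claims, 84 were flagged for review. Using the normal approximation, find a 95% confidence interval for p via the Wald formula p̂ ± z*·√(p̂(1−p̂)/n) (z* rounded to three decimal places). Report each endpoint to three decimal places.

The sample proportion is 84/98 = 0.85714.
Standard error of p̂: √(0.122449/98) = √0.001249479 = 0.035348.
z* = 1.960 at the 95% level.
Margin = 1.960·0.035348 = 0.06928.
CI: 0.85714 ± 0.06928 = (0.788, 0.926).

(0.788, 0.926)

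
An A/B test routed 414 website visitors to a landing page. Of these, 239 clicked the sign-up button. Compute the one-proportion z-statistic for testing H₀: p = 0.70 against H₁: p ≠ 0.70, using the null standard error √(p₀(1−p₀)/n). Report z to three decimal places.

z = -5.448

With x = 239 successes in n = 414, p̂ = 0.57729.
Under H₀, SE = √(p₀(1−p₀)/n) = √(0.70·0.30/414) = √0.000507246 = 0.022522.
z = (0.57729 − 0.70)/0.022522 = -0.12271/0.022522 = -5.448.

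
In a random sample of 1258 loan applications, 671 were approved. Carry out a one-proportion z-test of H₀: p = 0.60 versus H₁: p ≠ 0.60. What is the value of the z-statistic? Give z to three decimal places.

p̂ = 671/1258 = 0.53339.
SE₀ = √(0.60·0.40/1258) = 0.013812.
Test statistic: z = -0.06661/0.013812 = -4.823.

z = -4.823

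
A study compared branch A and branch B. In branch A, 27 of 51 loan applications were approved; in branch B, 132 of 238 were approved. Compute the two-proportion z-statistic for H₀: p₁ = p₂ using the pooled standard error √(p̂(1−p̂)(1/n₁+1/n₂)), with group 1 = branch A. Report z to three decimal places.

z = -0.328

Sample proportions: p̂₁ = 27/51 = 0.52941 and p̂₂ = 132/238 = 0.55462.
Pooled p̂ = (27+132)/(51+238) = 159/289 = 0.55017.
SE = √[p̂(1−p̂)(1/n₁+1/n₂)] = √[0.55017·0.44983·(1/51+1/238)] ≈ 0.076762.
z = (p̂₁ − p̂₂)/SE = (0.52941 − 0.55462)/0.076762 = -0.02521/0.076762 = -0.328.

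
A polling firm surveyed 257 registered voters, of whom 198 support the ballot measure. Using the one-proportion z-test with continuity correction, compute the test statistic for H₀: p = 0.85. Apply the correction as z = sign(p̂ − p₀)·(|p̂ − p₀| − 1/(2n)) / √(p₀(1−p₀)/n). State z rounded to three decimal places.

The sample proportion is 198/257 = 0.77043. p̂ − p₀ = -0.079572.
1/(2n) = 0.001946.
Corrected numerator: |-0.079572| − 0.001946 = 0.077626.
SE₀ = √(0.85·0.15/257) = 0.022274.
z = −0.077626/0.022274 = -3.485.

z = -3.485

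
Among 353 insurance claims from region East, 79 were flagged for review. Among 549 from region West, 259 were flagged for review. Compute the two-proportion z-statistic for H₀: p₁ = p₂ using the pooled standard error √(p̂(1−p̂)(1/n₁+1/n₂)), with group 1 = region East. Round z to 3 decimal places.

z = -7.509

p̂₁ = 79/353 = 0.22380, p̂₂ = 259/549 = 0.47177.
Pooling: p̂ = 338/902 = 0.37472.
Pooled SE = √[0.2343056·0.00465435] ≈ 0.033023.
z = -0.24797/0.033023 = -7.509.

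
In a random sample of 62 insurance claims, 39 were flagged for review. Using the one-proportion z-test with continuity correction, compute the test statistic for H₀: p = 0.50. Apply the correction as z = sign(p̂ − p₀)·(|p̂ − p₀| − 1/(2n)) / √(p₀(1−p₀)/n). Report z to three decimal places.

The sample proportion is 39/62 = 0.62903. p̂ − p₀ = 0.129032.
Continuity correction 1/(2n) = 1/124 = 0.008065.
Corrected numerator: |0.129032| − 0.008065 = 0.120967.
Under H₀, SE = √(p₀(1−p₀)/n) = √(0.50·0.50/62) = √0.004032258 = 0.063500.
z = +0.120967/0.063500 = 1.905.

z = 1.905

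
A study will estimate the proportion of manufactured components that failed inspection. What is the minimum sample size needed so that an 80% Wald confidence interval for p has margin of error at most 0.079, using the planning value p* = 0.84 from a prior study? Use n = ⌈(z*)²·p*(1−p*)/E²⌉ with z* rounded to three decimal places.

The 80% critical value is z* = 1.282.
p*(1−p*) = 0.84·0.16 = 0.1344.
Required n before rounding: 1.643524 × 0.1344 / 0.079² = 35.393.
Rounding up, n = 36.

n = 36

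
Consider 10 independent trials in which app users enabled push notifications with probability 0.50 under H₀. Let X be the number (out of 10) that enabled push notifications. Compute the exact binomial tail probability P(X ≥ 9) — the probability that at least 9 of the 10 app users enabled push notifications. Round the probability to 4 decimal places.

P = 0.0107

X ~ Binomial(n=10, p=0.50).
P(X ≥ 9) = C(10,9)·0.50^9·0.50^1 + C(10,10)·0.50^10·0.50^0.
= 0.009766 + 0.000977 = 0.0107.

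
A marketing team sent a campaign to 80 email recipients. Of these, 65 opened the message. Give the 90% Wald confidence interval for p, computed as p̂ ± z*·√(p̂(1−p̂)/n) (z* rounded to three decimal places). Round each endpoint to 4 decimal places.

With x = 65 successes in n = 80, p̂ = 0.81250.
SE(p̂) = √(0.81250·0.18750/80) = 0.043638.
z* = 1.645 at the 90% level.
Margin of error: 1.645 × 0.043638 = 0.07178.
CI: 0.81250 ± 0.07178 = (0.7407, 0.8843).

(0.7407, 0.8843)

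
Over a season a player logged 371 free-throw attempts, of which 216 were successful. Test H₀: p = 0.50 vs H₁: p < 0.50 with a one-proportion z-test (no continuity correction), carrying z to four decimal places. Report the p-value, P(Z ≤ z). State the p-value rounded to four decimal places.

p-value = 0.9992

p̂ = 216/371 = 0.58221.
Null standard error: √(0.50·0.50/371) = √0.000673854 = 0.025959.
z = (p̂ − p₀)/SE = (216/371 − 0.50)/0.025959 ≈ 3.1670.
From the standard normal, P(Z ≤ z) = 0.9992.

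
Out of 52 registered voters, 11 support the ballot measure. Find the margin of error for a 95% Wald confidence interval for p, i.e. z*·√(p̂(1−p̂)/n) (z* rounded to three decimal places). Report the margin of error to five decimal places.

ME = 0.11100

The sample proportion is 11/52 = 0.21154.
Standard error of p̂: √(0.166790/52) = √0.003207499 = 0.056635.
z* = 1.960 at the 95% level.
Margin of error = z*·SE = 1.960 × 0.056635 = 0.11100.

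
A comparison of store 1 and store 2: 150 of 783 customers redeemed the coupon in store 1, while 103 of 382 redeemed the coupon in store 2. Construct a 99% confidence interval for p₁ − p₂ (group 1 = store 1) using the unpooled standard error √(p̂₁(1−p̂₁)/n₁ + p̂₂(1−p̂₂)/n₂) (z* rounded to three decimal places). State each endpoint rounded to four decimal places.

(-0.1469, -0.0093)

p̂₁ = 150/783 = 0.19157, p̂₂ = 103/382 = 0.26963; p̂₁ − p̂₂ = -0.07806.
Unpooled SE = √(p̂₁(1−p̂₁)/n₁ + p̂₂(1−p̂₂)/n₂) = √(0.000197792 + 0.000515527) = 0.026708.
For 99% confidence, z* = 2.576. Margin of error = 0.06880.
So the interval runs from -0.1469 to -0.0093.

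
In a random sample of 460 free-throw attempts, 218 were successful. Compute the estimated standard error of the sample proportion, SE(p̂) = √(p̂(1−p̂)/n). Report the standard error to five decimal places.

p̂ = 218/460 = 0.47391.
p̂(1−p̂) = 0.249319.
SE = √(0.249319/460) = 0.02328.

SE = 0.02328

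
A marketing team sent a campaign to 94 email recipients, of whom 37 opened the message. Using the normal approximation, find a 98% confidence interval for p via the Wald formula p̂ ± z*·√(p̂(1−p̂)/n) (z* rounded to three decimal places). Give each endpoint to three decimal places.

(0.276, 0.511)

p̂ = 37/94 = 0.39362.
SE(p̂) = √(0.39362·0.60638/94) = 0.050390.
For 98% confidence, z* = 2.326.
Margin of error: 2.326 × 0.050390 = 0.11721.
CI: 0.39362 ± 0.11721 = (0.276, 0.511).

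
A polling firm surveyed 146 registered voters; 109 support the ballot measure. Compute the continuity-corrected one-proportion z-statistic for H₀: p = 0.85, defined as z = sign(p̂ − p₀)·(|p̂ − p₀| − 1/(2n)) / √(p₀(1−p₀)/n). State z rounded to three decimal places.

The sample proportion is 109/146 = 0.74658. p̂ − p₀ = -0.103425.
1/(2n) = 0.003425.
Corrected numerator: |-0.103425| − 0.003425 = 0.100000.
Under H₀, SE = √(p₀(1−p₀)/n) = √(0.85·0.15/146) = √0.000873288 = 0.029551.
z = (−)0.100000/0.029551 = -3.384.

z = -3.384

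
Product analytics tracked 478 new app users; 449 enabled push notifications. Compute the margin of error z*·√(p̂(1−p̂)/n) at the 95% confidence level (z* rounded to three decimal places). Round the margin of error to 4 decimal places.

The sample proportion is 449/478 = 0.93933.
SE = √(p̂(1−p̂)/n) = √(0.056989/478) = 0.010919.
For 95% confidence, z* = 1.960.
Margin of error = z*·SE = 1.960 × 0.010919 = 0.0214.

ME = 0.0214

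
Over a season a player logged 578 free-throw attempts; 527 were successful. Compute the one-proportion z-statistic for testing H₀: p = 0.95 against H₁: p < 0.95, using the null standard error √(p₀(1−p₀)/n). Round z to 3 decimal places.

z = -4.218

With x = 527 successes in n = 578, p̂ = 0.91176.
Null standard error: √(0.95·0.05/578) = √0.000082180 = 0.009065.
z = (p̂ − p₀)/SE = (0.91176 − 0.95)/0.009065 = -4.218.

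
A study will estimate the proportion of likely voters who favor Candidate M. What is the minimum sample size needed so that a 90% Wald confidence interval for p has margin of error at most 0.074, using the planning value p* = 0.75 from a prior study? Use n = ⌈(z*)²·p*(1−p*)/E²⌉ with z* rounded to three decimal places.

For 90% confidence, z* = 1.645.
p*(1−p*) = 0.75·0.25 = 0.1875.
(z*)²·p*(1−p*)/E² = 2.706025·0.1875/0.005476 = 92.655.
Rounding up, n = 93.

n = 93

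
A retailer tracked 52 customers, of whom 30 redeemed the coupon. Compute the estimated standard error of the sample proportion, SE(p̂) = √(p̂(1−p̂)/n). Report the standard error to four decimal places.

SE = 0.0685

The sample proportion is 30/52 = 0.57692.
p̂(1−p̂) = 0.57692·0.42308 = 0.244083.
SE = √(0.244083/52) = √0.004693904 = 0.0685.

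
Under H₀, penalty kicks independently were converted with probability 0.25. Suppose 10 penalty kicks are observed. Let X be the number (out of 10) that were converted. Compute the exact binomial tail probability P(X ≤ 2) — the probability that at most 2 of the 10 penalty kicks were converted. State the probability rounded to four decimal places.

X ~ Binomial(n=10, p=0.25).
P(X ≤ 2) = C(10,0)·0.25^0·0.75^10 + C(10,1)·0.25^1·0.75^9 + C(10,2)·0.25^2·0.75^8.
= 0.056314 + 0.187712 + 0.281568 = 0.5256.

P = 0.5256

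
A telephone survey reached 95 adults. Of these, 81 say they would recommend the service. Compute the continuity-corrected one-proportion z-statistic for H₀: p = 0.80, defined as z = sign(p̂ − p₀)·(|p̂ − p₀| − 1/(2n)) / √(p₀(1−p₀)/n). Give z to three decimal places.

z = 1.154

Sample proportion p̂ = 81/95 = 0.85263. p̂ − p₀ = 0.052632.
1/(2n) = 0.005263.
Corrected numerator: |0.052632| − 0.005263 = 0.047369.
Null standard error: √(0.80·0.20/95) = √0.001684211 = 0.041039.
z = (+)0.047369/0.041039 = 1.154.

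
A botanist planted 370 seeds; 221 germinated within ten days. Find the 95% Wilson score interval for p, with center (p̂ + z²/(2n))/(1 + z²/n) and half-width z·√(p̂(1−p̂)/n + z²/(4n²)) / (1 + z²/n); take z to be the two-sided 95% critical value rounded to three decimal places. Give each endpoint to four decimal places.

Here p̂ = 221/370 = 0.59730 and z = 1.960 (z² = 3.841600).
Denominator 1 + z²/n = 1 + 3.841600/370 = 1.010383.
Adjusted center: (0.59730 + z²/(2n))/1.010383 = 0.59630.
Radicand: p̂(1−p̂)/n + z²/(4n²) = 0.000650090 + 0.000007015 = 0.000657105.
Half-width = 1.960·√0.000657105/1.010383 = 0.04973.
Interval: 0.59630 ± 0.04973 → (0.5466, 0.6460).

(0.5466, 0.6460)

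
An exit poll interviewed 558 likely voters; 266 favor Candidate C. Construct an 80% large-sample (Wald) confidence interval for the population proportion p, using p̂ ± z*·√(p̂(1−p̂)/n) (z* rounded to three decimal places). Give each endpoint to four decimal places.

Sample proportion p̂ = 266/558 = 0.47670.
SE = √(p̂(1−p̂)/n) = √(0.249457/558) = 0.021144.
z* = 1.282 at the 80% level.
Margin of error: 1.282 × 0.021144 = 0.02711.
So the interval runs from 0.4496 to 0.5038.

(0.4496, 0.5038)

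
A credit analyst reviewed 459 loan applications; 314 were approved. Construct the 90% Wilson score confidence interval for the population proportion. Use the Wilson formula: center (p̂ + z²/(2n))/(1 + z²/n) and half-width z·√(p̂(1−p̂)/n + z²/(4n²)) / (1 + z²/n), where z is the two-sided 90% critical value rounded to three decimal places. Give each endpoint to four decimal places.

(0.6474, 0.7186)

p̂ = 314/459 = 0.68410; z = 1.645, so z² = 2.706025.
Denominator 1 + z²/n = 1 + 2.706025/459 = 1.005895.
Center = (0.68410 + 0.002948)/1.005895 = 0.68302.
Radicand: p̂(1−p̂)/n + z²/(4n²) = 0.000470825 + 0.000003211 = 0.000474036.
Half-width = z·√(radicand)/denom = 1.645·0.021772/1.005895 = 0.03561.
CI: 0.68302 ± 0.03561 = (0.6474, 0.7186).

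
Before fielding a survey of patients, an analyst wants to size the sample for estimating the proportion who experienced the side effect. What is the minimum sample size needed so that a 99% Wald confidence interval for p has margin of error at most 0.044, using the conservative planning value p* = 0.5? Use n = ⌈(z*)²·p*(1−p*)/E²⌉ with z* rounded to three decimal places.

z* = 2.576 at the 99% level.
p*(1−p*) = 0.2500.
Required n before rounding: 6.635776 × 0.2500 / 0.044² = 856.893.
Rounding up, n = 857.

n = 857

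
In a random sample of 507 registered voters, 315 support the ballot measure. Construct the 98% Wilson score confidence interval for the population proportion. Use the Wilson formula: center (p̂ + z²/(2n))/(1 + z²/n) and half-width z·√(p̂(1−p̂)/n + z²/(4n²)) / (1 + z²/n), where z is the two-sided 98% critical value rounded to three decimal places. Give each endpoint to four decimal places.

p̂ = 315/507 = 0.62130; z = 2.326, so z² = 5.410276.
Denominator 1 + z²/n = 1 + 5.410276/507 = 1.010671.
Adjusted center: (0.62130 + z²/(2n))/1.010671 = 0.62002.
Radicand: p̂(1−p̂)/n + z²/(4n²) = 0.000464075 + 0.000005262 = 0.000469337.
Half-width = 2.326·√0.000469337/1.010671 = 0.04986.
CI: 0.62002 ± 0.04986 = (0.5702, 0.6699).

(0.5702, 0.6699)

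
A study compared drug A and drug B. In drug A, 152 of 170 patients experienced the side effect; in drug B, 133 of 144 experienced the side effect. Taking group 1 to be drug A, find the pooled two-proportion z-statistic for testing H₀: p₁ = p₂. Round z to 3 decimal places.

Sample proportions: p̂₁ = 152/170 = 0.89412 and p̂₂ = 133/144 = 0.92361.
Pooling: p̂ = 285/314 = 0.90764.
Pooled SE = √[0.0838269·0.01282680] ≈ 0.032791.
z = (p̂₁ − p̂₂)/SE = (0.89412 − 0.92361)/0.032791 = -0.02949/0.032791 = -0.899.

z = -0.899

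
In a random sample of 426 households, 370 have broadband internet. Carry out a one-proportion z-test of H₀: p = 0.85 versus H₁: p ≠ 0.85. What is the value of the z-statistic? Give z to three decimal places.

p̂ = 370/426 = 0.86854.
Under H₀, SE = √(p₀(1−p₀)/n) = √(0.85·0.15/426) = √0.000299296 = 0.017300.
Test statistic: z = 0.01854/0.017300 = 1.072.

z = 1.072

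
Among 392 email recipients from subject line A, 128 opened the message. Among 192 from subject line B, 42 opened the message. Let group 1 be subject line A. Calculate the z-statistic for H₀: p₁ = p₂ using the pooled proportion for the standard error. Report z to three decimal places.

Sample proportions: p̂₁ = 128/392 = 0.32653 and p̂₂ = 42/192 = 0.21875.
Pooling: p̂ = 170/584 = 0.29110.
SE = √[p̂(1−p̂)(1/n₁+1/n₂)] = √[0.29110·0.70890·(1/392+1/192)] ≈ 0.040015.
z = (p̂₁ − p̂₂)/SE = (0.32653 − 0.21875)/0.040015 = 0.10778/0.040015 = 2.693.

z = 2.693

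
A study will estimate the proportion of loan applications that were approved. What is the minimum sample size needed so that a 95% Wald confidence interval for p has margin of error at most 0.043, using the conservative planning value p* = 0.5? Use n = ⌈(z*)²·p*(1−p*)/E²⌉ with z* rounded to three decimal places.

The 95% critical value is z* = 1.960.
p*(1−p*) = 0.50·0.50 = 0.2500.
(z*)²·p*(1−p*)/E² = 3.841600·0.2500/0.001849 = 519.416.
Rounding up, n = 520.

n = 520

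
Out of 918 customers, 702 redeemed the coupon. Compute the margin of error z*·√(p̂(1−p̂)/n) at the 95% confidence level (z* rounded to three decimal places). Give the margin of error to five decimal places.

ME = 0.02744

The sample proportion is 702/918 = 0.76471.
Standard error of p̂: √(0.179931/918) = √0.000196003 = 0.014000.
For 95% confidence, z* = 1.960.
Margin of error = z*·SE = 1.960 × 0.014000 = 0.02744.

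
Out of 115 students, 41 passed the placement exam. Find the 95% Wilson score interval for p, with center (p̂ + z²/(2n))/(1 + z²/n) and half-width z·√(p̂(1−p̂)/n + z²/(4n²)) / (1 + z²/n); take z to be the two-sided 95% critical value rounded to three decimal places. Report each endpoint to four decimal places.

Here p̂ = 41/115 = 0.35652 and z = 1.960 (z² = 3.841600).
1 + z²/n = 1.033405.
Center = (0.35652 + 0.016703)/1.033405 = 0.36116.
Radicand: p̂(1−p̂)/n + z²/(4n²) = 0.001994904 + 0.000072620 = 0.002067524.
Half-width = z·√(radicand)/denom = 1.960·0.045470/1.033405 = 0.08624.
CI: 0.36116 ± 0.08624 = (0.2749, 0.4474).

(0.2749, 0.4474)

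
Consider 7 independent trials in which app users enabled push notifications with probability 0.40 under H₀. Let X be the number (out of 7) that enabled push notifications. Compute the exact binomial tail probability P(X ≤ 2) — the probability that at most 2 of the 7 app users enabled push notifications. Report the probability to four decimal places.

X is binomial with n = 7 and p = 0.40.
P(X ≤ 2) = C(7,0)·0.40^0·0.60^7 + C(7,1)·0.40^1·0.60^6 + C(7,2)·0.40^2·0.60^5.
= 0.027994 + 0.130637 + 0.261274 = 0.4199.

P = 0.4199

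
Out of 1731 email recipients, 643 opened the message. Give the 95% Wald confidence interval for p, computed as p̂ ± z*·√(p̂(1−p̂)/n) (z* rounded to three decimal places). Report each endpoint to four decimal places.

With x = 643 successes in n = 1731, p̂ = 0.37146.
SE = √(p̂(1−p̂)/n) = √(0.233478/1731) = 0.011614.
z* = 1.960 at the 95% level.
Margin of error: 1.960 × 0.011614 = 0.02276.
Interval: 0.37146 ± 0.02276 → (0.3487, 0.3942).

(0.3487, 0.3942)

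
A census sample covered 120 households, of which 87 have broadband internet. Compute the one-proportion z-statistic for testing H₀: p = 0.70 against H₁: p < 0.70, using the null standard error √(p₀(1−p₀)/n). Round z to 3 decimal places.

z = 0.598

Sample proportion p̂ = 87/120 = 0.72500.
Under H₀, SE = √(p₀(1−p₀)/n) = √(0.70·0.30/120) = √0.001750000 = 0.041833.
z = (0.72500 − 0.70)/0.041833 = 0.02500/0.041833 = 0.598.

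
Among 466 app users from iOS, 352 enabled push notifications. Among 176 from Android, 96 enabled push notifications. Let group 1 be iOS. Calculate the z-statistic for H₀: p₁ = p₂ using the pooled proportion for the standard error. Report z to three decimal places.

Sample proportions: p̂₁ = 352/466 = 0.75536 and p̂₂ = 96/176 = 0.54545.
Pooled p̂ = (352+96)/(466+176) = 448/642 = 0.69782.
Pooled SE = √[0.2108675·0.00782774] ≈ 0.040628.
z = (p̂₁ − p̂₂)/SE = (0.75536 − 0.54545)/0.040628 = 0.20991/0.040628 = 5.167.

z = 5.167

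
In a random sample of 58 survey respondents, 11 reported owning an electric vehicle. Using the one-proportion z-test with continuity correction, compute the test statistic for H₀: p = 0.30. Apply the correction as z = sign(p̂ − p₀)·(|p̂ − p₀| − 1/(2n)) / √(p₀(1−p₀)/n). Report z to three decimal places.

p̂ = 11/58 = 0.18966. p̂ − p₀ = -0.110345.
1/(2n) = 0.008621.
Corrected numerator: |-0.110345| − 0.008621 = 0.101724.
SE₀ = √(0.30·0.70/58) = 0.060172.
z = (−)0.101724/0.060172 = -1.691.

z = -1.691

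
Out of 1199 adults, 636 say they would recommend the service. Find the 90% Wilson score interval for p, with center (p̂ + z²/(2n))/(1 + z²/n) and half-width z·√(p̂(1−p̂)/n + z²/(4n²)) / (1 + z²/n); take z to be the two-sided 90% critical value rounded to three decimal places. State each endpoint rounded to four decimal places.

p̂ = 636/1199 = 0.53044; z = 1.645, so z² = 2.706025.
1 + z²/n = 1.002257.
Center = (0.53044 + 0.001128)/1.002257 = 0.53037.
Radicand: p̂(1−p̂)/n + z²/(4n²) = 0.000207734 + 0.000000471 = 0.000208205.
Half-width = 1.645·√0.000208205/1.002257 = 0.02368.
So the interval runs from 0.5067 to 0.5541.

(0.5067, 0.5541)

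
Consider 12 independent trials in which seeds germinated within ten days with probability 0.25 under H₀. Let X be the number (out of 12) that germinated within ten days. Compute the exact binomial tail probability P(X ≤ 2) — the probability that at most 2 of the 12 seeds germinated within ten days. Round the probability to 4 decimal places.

X ~ Binomial(n=12, p=0.25).
P(X ≤ 2) = C(12,0)·0.25^0·0.75^12 + C(12,1)·0.25^1·0.75^11 + C(12,2)·0.25^2·0.75^10.
= 0.031676 + 0.126705 + 0.232293 = 0.3907.

P = 0.3907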